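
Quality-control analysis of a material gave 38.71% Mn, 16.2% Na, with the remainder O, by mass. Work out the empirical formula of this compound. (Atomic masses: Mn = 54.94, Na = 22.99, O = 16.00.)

MnNaO4

Assume 100 g: 38.71 g Mn, 16.2 g Na, 45.09 g O.
Mn: 38.71 g ÷ 54.94 g/mol = 0.7046 mol
Na: 16.2 g ÷ 22.99 g/mol = 0.7047 mol
O: 45.09 g ÷ 16.00 g/mol = 2.818 mol
Ratios (÷ 0.7046): Mn 1.000, Na 1.000, O 4.000
≈ 1:1:4 → MnNaO4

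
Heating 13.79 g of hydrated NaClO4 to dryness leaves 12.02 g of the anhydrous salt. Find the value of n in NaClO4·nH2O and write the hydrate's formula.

Mass of water lost = 13.79 − 12.02 = 1.77 g → 1.77 / 18.02 = 0.09822 mol H2O
Molar mass of NaClO4 = 122.44 g/mol → mol NaClO4 = 12.02 / 122.44 = 0.09817
n = 0.09822 / 0.09817 = 1.00 ≈ 1 → NaClO4·H2O

NaClO4·H2O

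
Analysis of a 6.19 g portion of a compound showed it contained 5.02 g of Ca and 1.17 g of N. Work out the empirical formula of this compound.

Moles — Ca: 5.02 / 40.08 = 0.1252 mol; N: 1.17 / 14.01 = 0.08351 mol
Smallest is N at 0.08351 mol; normalising gives Ca 1.500, N 1.000
Multiply by 2: Ca 3.00, N 2.00 → Ca3N2

Ca3N2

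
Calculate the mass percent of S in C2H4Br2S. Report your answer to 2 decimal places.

Molar mass = 2(12.01) + 4(1.008) + 2(79.90) + 1(32.07) = 219.922 g/mol
Mass of S per mole = 1 × 32.07 = 32.070 g
% S = 32.070 / 219.922 × 100 = 14.58%

14.58%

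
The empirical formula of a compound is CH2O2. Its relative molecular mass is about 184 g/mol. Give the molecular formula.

Empirical-formula mass = 46.03 g/mol
n = 184 / 46.03 = 4.00 ≈ 4
Molecular formula = (CH2O2)4 = C4H8O8

C4H8O8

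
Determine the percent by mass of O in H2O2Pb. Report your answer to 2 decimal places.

13.27%

Molar mass = 2(1.008) + 2(16.00) + 1(207.2) = 241.216 g/mol
Mass of O per mole = 2 × 16.00 = 32.000 g
% O = 32.000 / 241.216 × 100 = 13.27%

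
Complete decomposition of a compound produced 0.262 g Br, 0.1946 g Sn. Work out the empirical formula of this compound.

Br2Sn

n(Br) = 0.262/79.90 = 0.003279, n(Sn) = 0.1946/118.71 = 0.001639
Divide by the smallest (0.001639 mol Sn): Br 2.000, Sn 1.000
Ratio ≈ 2:1, so the empirical formula is Br2Sn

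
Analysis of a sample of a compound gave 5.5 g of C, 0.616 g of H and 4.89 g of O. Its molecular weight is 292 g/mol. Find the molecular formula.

C: 5.5 g ÷ 12.01 g/mol = 0.458 mol
H: 0.616 g ÷ 1.008 g/mol = 0.6111 mol
O: 4.89 g ÷ 16.00 g/mol = 0.3056 mol
Ratios (÷ 0.3056): C 1.498, H 2.000, O 1.000
Scaling by 2: C 3.00, H 4.00, O 2.00 → C3H4O2
Empirical-formula mass = 72.06 g/mol
n = 292 / 72.06 = 4.05 ≈ 4
Molecular formula = (C3H4O2)×4 = C12H16O8

C12H16O8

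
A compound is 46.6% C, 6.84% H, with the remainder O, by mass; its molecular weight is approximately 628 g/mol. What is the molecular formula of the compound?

Assume 100 g: 46.6 g C, 6.84 g H, 46.56 g O.
n(C) = 46.6/12.01 = 3.88, n(H) = 6.84/1.008 = 6.786, n(O) = 46.56/16.00 = 2.91
Ratios (÷ 2.91): C 1.333, H 2.332, O 1.000
Multiply by 3: C 4.00, H 7.00, O 3.00 → C4H7O3
Empirical-formula mass = 103.10 g/mol
n = 628 / 103.10 = 6.09 ≈ 6
Molecular formula = (C4H7O3)×6 = C24H42O18

C24H42O18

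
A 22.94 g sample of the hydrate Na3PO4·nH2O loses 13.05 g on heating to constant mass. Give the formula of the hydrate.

Na3PO4·12H2O

Mass of anhydrous Na3PO4 = 22.94 − 13.05 = 9.89 g
mol H2O = 13.05 / 18.02 = 0.7242
Molar mass of Na3PO4 = 163.94 g/mol → mol Na3PO4 = 9.89 / 163.94 = 0.06033
n = 0.7242 / 0.06033 = 12.00 ≈ 12 → Na3PO4·12H2O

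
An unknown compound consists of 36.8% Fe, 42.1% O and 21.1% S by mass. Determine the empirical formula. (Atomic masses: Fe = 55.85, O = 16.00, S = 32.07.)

Assume 100 g: 36.8 g Fe, 42.1 g O, 21.1 g S.
Moles — Fe: 36.8 / 55.85 = 0.6589 mol; O: 42.1 / 16.00 = 2.631 mol; S: 21.1 / 32.07 = 0.6579 mol
Ratios (÷ 0.6579): Fe 1.001, O 3.999, S 1.000
≈ 1:4:1 → FeO4S

FeO4S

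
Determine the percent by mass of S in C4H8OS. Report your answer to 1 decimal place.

Molar mass = 4(12.01) + 8(1.008) + 1(16.00) + 1(32.07) = 104.174 g/mol
Mass of S per mole = 1 × 32.07 = 32.070 g
% S = 32.070 / 104.174 × 100 = 30.8%

30.8%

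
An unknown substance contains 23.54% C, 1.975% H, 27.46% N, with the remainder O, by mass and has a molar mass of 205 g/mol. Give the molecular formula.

C4H4N4O6

Assume 100 g: 23.54 g C, 1.975 g H, 27.46 g N, 47.025 g O.
C: 23.54 g ÷ 12.01 g/mol = 1.96 mol
H: 1.975 g ÷ 1.008 g/mol = 1.959 mol
N: 27.46 g ÷ 14.01 g/mol = 1.96 mol
O: 47.025 g ÷ 16.00 g/mol = 2.939 mol
Smallest is H at 1.959 mol; normalising gives C 1.000, H 1.000, N 1.000, O 1.500
Scaling by 2: C 2.00, H 2.00, N 2.00, O 3.00 → C2H2N2O3
Empirical-formula mass = 102.06 g/mol
n = 205 / 102.06 = 2.01 ≈ 2
Molecular formula = (C2H2N2O3)×2 = C4H4N4O6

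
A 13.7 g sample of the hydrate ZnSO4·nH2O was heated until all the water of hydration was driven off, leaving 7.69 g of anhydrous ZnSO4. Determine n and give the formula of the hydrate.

Mass of water lost = 13.7 − 7.69 = 6.01 g → 6.01 / 18.02 = 0.3335 mol H2O
Molar mass of ZnSO4 = 161.45 g/mol → mol ZnSO4 = 7.69 / 161.45 = 0.04763
n = 0.3335 / 0.04763 = 7.00 ≈ 7 → ZnSO4·7H2O

ZnSO4·7H2O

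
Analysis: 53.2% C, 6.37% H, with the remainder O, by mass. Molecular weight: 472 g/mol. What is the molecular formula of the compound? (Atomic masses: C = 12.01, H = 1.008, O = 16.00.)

C21H30O12

Assume 100 g: 53.2 g C, 6.37 g H, 40.43 g O.
C: 53.2 g ÷ 12.01 g/mol = 4.43 mol
H: 6.37 g ÷ 1.008 g/mol = 6.319 mol
O: 40.43 g ÷ 16.00 g/mol = 2.527 mol
Divide by the smallest (2.527 mol O): C 1.753, H 2.501, O 1.000
Multiply by 4: C 7.01, H 10.00, O 4.00 → C7H10O4
Empirical-formula mass = 158.15 g/mol
n = 472 / 158.15 = 2.98 ≈ 3
Molecular formula = (C7H10O4)×3 = C21H30O12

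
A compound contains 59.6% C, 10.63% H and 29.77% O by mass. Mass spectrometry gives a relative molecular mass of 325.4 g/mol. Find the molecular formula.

C16H34O6

Assume 100 g: 59.6 g C, 10.63 g H, 29.77 g O.
n(C) = 59.6/12.01 = 4.963, n(H) = 10.63/1.008 = 10.55, n(O) = 29.77/16.00 = 1.861
Divide by the smallest (1.861 mol O): C 2.667, H 5.668, O 1.000
Scaling by 3: C 8.00, H 17.00, O 3.00 → C8H17O3
Empirical-formula mass = 161.22 g/mol
n = 325.4 / 161.22 = 2.02 ≈ 2
Molecular formula = (C8H17O3)×2 = C16H34O6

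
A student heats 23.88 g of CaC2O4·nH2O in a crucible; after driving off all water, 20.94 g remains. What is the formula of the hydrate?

CaC2O4·H2O

Mass of water lost = 23.88 − 20.94 = 2.94 g → 2.94 / 18.02 = 0.1632 mol H2O
Molar mass of CaC2O4 = 128.10 g/mol → mol CaC2O4 = 20.94 / 128.10 = 0.1635
n = 0.1632 / 0.1635 = 1.00 ≈ 1 → CaC2O4·H2O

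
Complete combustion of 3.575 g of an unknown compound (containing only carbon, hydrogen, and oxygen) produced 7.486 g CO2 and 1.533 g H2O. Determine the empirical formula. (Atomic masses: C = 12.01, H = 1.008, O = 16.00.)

mol C = 7.486 / 44.01 = 0.1701; mass C = 0.1701 × 12.01 = 2.043 g
mol H = 2 × (1.533 / 18.02) = 0.1701; mass H = 0.1701 × 1.008 = 0.1715 g
mass O = 3.575 − (2.214) = 1.361 g → mol O = 0.08504
Smallest is O at 0.08504 mol; normalising gives C 2.000, H 2.001, O 1.000
≈ 2:2:1 → C2H2O

C2H2O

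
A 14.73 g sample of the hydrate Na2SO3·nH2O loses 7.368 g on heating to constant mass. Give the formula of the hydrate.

Na2SO3·7H2O

Mass of anhydrous Na2SO3 = 14.73 − 7.368 = 7.362 g
mol H2O = 7.368 / 18.02 = 0.4089
Molar mass of Na2SO3 = 126.05 g/mol → mol Na2SO3 = 7.362 / 126.05 = 0.05841
n = 0.4089 / 0.05841 = 7.00 ≈ 7 → Na2SO3·7H2O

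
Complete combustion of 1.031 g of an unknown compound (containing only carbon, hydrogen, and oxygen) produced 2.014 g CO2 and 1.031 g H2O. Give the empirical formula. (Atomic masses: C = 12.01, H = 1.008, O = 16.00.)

mol C = 2.014 / 44.01 = 0.04576; mass C = 0.04576 × 12.01 = 0.5496 g
mol H = 2 × (1.031 / 18.02) = 0.1144; mass H = 0.1144 × 1.008 = 0.1153 g
mass O = 1.031 − (0.6649) = 0.3661 g → mol O = 0.02288
Ratios (÷ 0.02288): C 2.000, H 5.002, O 1.000
→ C2H5O

C2H5O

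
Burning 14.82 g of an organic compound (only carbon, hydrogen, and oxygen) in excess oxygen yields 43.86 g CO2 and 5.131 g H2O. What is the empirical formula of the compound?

mol C = 43.86 / 44.01 = 0.9966; mass C = 0.9966 × 12.01 = 11.97 g
mol H = 2 × (5.131 / 18.02) = 0.5695; mass H = 0.5695 × 1.008 = 0.5740 g
mass O = 14.82 − (12.54) = 2.277 g → mol O = 0.1423
Divide by the smallest (0.1423 mol O): C 7.003, H 4.002, O 1.000
→ C7H4O

C7H4O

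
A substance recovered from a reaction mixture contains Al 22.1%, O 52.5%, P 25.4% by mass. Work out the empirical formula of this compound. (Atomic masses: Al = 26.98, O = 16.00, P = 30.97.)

AlO4P

Assume 100 g: 22.1 g Al, 52.5 g O, 25.4 g P.
Al: 22.1 g ÷ 26.98 g/mol = 0.8191 mol
O: 52.5 g ÷ 16.00 g/mol = 3.281 mol
P: 25.4 g ÷ 30.97 g/mol = 0.8201 mol
Ratios (÷ 0.8191): Al 1.000, O 4.006, P 1.001
≈ 1:4:1 → AlO4P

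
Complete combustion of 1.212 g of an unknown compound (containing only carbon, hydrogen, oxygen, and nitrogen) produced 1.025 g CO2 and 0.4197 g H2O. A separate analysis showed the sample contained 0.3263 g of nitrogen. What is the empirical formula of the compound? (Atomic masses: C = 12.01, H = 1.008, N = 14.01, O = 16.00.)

C2H4N2O3

mol C = 1.025 / 44.01 = 0.02329; mass C = 0.02329 × 12.01 = 0.2797 g
mol H = 2 × (0.4197 / 18.02) = 0.04658; mass H = 0.04658 × 1.008 = 0.04695 g
mol N = 0.3263 / 14.01 = 0.02329
mass O = 1.212 − (0.6530) = 0.5590 g → mol O = 0.03494
Ratios (÷ 0.02329): C 1.000, H 2.000, N 1.000, O 1.500
×2: C 2.00, H 4.00, N 2.00, O 3.00 → C2H4N2O3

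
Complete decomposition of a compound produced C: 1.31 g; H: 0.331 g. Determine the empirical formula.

Moles — C: 1.31 / 12.01 = 0.1091 mol; H: 0.331 / 1.008 = 0.3284 mol
Ratios (÷ 0.1091): C 1.000, H 3.011
Ratio ≈ 1:3, so the empirical formula is CH3

CH3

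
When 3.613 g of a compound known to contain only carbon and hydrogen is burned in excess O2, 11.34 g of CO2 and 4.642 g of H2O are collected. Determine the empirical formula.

mol C = 11.34 / 44.01 = 0.2577; mass C = 0.2577 × 12.01 = 3.095 g
mol H = 2 × (4.642 / 18.02) = 0.5152; mass H = 0.5152 × 1.008 = 0.5193 g
Divide by the smallest (0.2577 mol C): C 1.000, H 1.999
→ CH2

CH2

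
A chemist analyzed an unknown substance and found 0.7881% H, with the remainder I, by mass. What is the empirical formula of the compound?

Assume 100 g: 0.7881 g H, 99.212 g I.
n(H) = 0.7881/1.008 = 0.7818, n(I) = 99.212/126.90 = 0.7818
Smallest is I at 0.7818 mol; normalising gives H 1.000, I 1.000
≈ 1:1 → HI

HI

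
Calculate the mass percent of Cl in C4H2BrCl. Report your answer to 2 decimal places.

21.43%

Molar mass = 4(12.01) + 2(1.008) + 1(79.90) + 1(35.45) = 165.406 g/mol
Mass of Cl per mole = 1 × 35.45 = 35.450 g
% Cl = 35.450 / 165.406 × 100 = 21.43%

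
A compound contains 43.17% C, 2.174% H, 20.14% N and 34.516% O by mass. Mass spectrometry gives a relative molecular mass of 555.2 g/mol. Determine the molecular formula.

Assume 100 g: 43.17 g C, 2.174 g H, 20.14 g N, 34.516 g O.
Moles — C: 43.17 / 12.01 = 3.595 mol; H: 2.174 / 1.008 = 2.157 mol; N: 20.14 / 14.01 = 1.438 mol; O: 34.516 / 16.00 = 2.157 mol
Divide by the smallest (1.438 mol N): C 2.500, H 1.500, N 1.000, O 1.501
×2: C 5.00, H 3.00, N 2.00, O 3.00 → C5H3N2O3
Empirical-formula mass = 139.09 g/mol
n = 555.2 / 139.09 = 3.99 ≈ 4
Molecular formula = (C5H3N2O3)×4 = C20H12N8O12

C20H12N8O12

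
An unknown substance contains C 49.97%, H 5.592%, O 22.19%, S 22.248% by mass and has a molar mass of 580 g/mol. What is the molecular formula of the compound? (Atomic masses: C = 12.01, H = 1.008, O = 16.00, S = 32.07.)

C24H32O8S4

Assume 100 g: 49.97 g C, 5.592 g H, 22.19 g O, 22.248 g S.
Moles — C: 49.97 / 12.01 = 4.161 mol; H: 5.592 / 1.008 = 5.548 mol; O: 22.19 / 16.00 = 1.387 mol; S: 22.248 / 32.07 = 0.6937 mol
Divide by the smallest (0.6937 mol S): C 5.998, H 7.997, O 1.999, S 1.000
≈ 6:8:2:1 → C6H8O2S
Empirical-formula mass = 144.19 g/mol
n = 580 / 144.19 = 4.02 ≈ 4
Molecular formula = (C6H8O2S)×4 = C24H32O8S4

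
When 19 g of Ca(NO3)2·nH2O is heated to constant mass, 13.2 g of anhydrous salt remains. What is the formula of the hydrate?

Mass of water lost = 19 − 13.2 = 5.8 g → 5.8 / 18.02 = 0.3219 mol H2O
Molar mass of Ca(NO3)2 = 164.10 g/mol → mol Ca(NO3)2 = 13.2 / 164.10 = 0.08044
n = 0.3219 / 0.08044 = 4.00 ≈ 4 → Ca(NO3)2·4H2O

Ca(NO3)2·4H2O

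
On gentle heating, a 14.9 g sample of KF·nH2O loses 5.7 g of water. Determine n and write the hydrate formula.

KF·2H2O

Mass of anhydrous KF = 14.9 − 5.7 = 9.2 g
mol H2O = 5.7 / 18.02 = 0.3163
Molar mass of KF = 58.10 g/mol → mol KF = 9.2 / 58.10 = 0.1583
n = 0.3163 / 0.1583 = 2.00 ≈ 2 → KF·2H2O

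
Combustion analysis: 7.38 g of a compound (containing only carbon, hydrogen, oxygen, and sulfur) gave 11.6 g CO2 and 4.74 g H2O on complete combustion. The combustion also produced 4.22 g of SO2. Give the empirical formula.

C8H16O3S2

mol C = 11.6 / 44.01 = 0.2636; mass C = 0.2636 × 12.01 = 3.166 g
mol H = 2 × (4.74 / 18.02) = 0.5261; mass H = 0.5261 × 1.008 = 0.5303 g
mol S = 4.22 / 64.07 = 0.06587; mass S = 2.112 g
mass O = 7.38 − (5.808) = 1.572 g → mol O = 0.09824
Smallest is S at 0.06587 mol; normalising gives C 4.002, H 7.987, O 1.492, S 1.000
Scaling by 2: C 8.00, H 15.97, O 2.98, S 2.00 → C8H16O3S2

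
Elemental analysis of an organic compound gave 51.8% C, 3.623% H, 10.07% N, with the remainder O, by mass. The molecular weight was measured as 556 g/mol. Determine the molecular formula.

Assume 100 g: 51.8 g C, 3.623 g H, 10.07 g N, 34.507 g O.
Moles — C: 51.8 / 12.01 = 4.313 mol; H: 3.623 / 1.008 = 3.594 mol; N: 10.07 / 14.01 = 0.7188 mol; O: 34.507 / 16.00 = 2.157 mol
Smallest is N at 0.7188 mol; normalising gives C 6.001, H 5.001, N 1.000, O 3.001
Ratio ≈ 6:5:1:3, so the empirical formula is C6H5NO3
Empirical-formula mass = 139.11 g/mol
n = 556 / 139.11 = 4.00 ≈ 4
Molecular formula = (C6H5NO3)×4 = C24H20N4O12

C24H20N4O12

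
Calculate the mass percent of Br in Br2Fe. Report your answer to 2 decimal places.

74.10%

Molar mass = 2(79.90) + 1(55.85) = 215.650 g/mol
Mass of Br per mole = 2 × 79.90 = 159.800 g
% Br = 159.800 / 215.650 × 100 = 74.10%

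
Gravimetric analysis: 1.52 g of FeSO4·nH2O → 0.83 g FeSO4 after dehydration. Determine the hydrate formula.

Mass of water lost = 1.52 − 0.83 = 0.69 g → 0.69 / 18.02 = 0.03829 mol H2O
Molar mass of FeSO4 = 151.92 g/mol → mol FeSO4 = 0.83 / 151.92 = 0.005463
n = 0.03829 / 0.005463 = 7.01 ≈ 7 → FeSO4·7H2O

FeSO4·7H2O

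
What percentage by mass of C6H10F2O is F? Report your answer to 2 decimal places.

27.91%

Molar mass = 6(12.01) + 10(1.008) + 2(19.00) + 1(16.00) = 136.140 g/mol
Mass of F per mole = 2 × 19.00 = 38.000 g
% F = 38.000 / 136.140 × 100 = 27.91%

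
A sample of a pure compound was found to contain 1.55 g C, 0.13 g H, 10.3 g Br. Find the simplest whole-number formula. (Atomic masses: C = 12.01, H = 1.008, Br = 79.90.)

CHBr

n(C) = 1.55/12.01 = 0.1291, n(H) = 0.13/1.008 = 0.129, n(Br) = 10.3/79.90 = 0.1289
Ratios (÷ 0.1289): C 1.001, H 1.000, Br 1.000
≈ 1:1:1 → CHBr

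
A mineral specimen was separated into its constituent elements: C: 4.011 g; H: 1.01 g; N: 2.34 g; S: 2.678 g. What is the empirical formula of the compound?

Moles — C: 4.011 / 12.01 = 0.334 mol; H: 1.01 / 1.008 = 1.002 mol; N: 2.34 / 14.01 = 0.167 mol; S: 2.678 / 32.07 = 0.0835 mol
Divide by the smallest (0.0835 mol S): C 3.999, H 11.999, N 2.000, S 1.000
→ C4H12N2S

C4H12N2S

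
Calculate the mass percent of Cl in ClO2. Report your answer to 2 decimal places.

52.56%

Molar mass = 1(35.45) + 2(16.00) = 67.450 g/mol
Mass of Cl per mole = 1 × 35.45 = 35.450 g
% Cl = 35.450 / 67.450 × 100 = 52.56%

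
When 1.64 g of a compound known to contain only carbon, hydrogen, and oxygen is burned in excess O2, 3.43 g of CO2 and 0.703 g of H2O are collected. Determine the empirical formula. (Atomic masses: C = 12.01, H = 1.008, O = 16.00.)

mol C = 3.43 / 44.01 = 0.07794; mass C = 0.07794 × 12.01 = 0.9360 g
mol H = 2 × (0.703 / 18.02) = 0.07802; mass H = 0.07802 × 1.008 = 0.07865 g
mass O = 1.64 − (1.015) = 0.6253 g → mol O = 0.03908
Divide by the smallest (0.03908 mol O): C 1.994, H 1.996, O 1.000
Ratio ≈ 2:2:1, so the empirical formula is C2H2O

C2H2O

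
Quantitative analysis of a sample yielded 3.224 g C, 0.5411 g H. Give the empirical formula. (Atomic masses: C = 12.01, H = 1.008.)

CH2

C: 3.224 g ÷ 12.01 g/mol = 0.2684 mol
H: 0.5411 g ÷ 1.008 g/mol = 0.5368 mol
Smallest is C at 0.2684 mol; normalising gives C 1.000, H 2.000
→ CH2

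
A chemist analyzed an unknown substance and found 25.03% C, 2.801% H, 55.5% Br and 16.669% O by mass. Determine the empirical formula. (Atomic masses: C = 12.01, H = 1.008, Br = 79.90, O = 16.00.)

Assume 100 g: 25.03 g C, 2.801 g H, 55.5 g Br, 16.669 g O.
Moles — C: 25.03 / 12.01 = 2.084 mol; H: 2.801 / 1.008 = 2.779 mol; Br: 55.5 / 79.90 = 0.6946 mol; O: 16.669 / 16.00 = 1.042 mol
Ratios (÷ 0.6946): C 3.000, H 4.000, Br 1.000, O 1.500
×2: C 6.00, H 8.00, Br 2.00, O 3.00 → C6H8Br2O3

C6H8Br2O3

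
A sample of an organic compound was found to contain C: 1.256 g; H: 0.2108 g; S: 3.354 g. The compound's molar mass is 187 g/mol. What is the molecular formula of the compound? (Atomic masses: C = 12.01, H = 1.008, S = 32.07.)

n(C) = 1.256/12.01 = 0.1046, n(H) = 0.2108/1.008 = 0.2091, n(S) = 3.354/32.07 = 0.1046
Smallest is C at 0.1046 mol; normalising gives C 1.000, H 2.000, S 1.000
≈ 1:2:1 → CH2S
Empirical-formula mass = 46.10 g/mol
n = 187 / 46.10 = 4.06 ≈ 4
Molecular formula = (CH2S)×4 = C4H8S4

C4H8S4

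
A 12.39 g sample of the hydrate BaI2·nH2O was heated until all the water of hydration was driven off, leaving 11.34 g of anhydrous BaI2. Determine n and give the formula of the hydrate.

BaI2·2H2O

Mass of water lost = 12.39 − 11.34 = 1.05 g → 1.05 / 18.02 = 0.05827 mol H2O
Molar mass of BaI2 = 391.13 g/mol → mol BaI2 = 11.34 / 391.13 = 0.02899
n = 0.05827 / 0.02899 = 2.01 ≈ 2 → BaI2·2H2O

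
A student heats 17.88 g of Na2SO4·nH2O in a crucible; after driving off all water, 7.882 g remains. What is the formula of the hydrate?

Na2SO4·10H2O

Mass of water lost = 17.88 − 7.882 = 9.998 g → 9.998 / 18.02 = 0.5548 mol H2O
Molar mass of Na2SO4 = 142.05 g/mol → mol Na2SO4 = 7.882 / 142.05 = 0.05549
n = 0.5548 / 0.05549 = 10.00 ≈ 10 → Na2SO4·10H2O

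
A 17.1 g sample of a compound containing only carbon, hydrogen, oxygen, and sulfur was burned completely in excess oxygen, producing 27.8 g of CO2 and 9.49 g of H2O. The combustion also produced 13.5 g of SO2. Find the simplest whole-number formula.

mol C = 27.8 / 44.01 = 0.6317; mass C = 0.6317 × 12.01 = 7.586 g
mol H = 2 × (9.49 / 18.02) = 1.053; mass H = 1.053 × 1.008 = 1.062 g
mol S = 13.5 / 64.07 = 0.2107; mass S = 6.757 g
mass O = 17.1 − (15.41) = 1.695 g → mol O = 0.1059
Ratios (÷ 0.1059): C 5.964, H 9.945, O 1.000, S 1.990
≈ 6:10:1:2 → C6H10OS2

C6H10OS2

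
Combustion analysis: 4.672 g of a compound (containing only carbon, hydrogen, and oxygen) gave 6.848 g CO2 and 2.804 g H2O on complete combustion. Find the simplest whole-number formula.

mol C = 6.848 / 44.01 = 0.1556; mass C = 0.1556 × 12.01 = 1.869 g
mol H = 2 × (2.804 / 18.02) = 0.3112; mass H = 0.3112 × 1.008 = 0.3137 g
mass O = 4.672 − (2.182) = 2.490 g → mol O = 0.1556
Divide by the smallest (0.1556 mol O): C 1.000, H 2.000, O 1.000
→ CH2O

CH2O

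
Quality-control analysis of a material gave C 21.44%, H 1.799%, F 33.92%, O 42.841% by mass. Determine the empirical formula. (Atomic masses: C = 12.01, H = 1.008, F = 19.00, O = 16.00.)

C2H2F2O3

Assume 100 g: 21.44 g C, 1.799 g H, 33.92 g F, 42.841 g O.
C: 21.44 g ÷ 12.01 g/mol = 1.785 mol
H: 1.799 g ÷ 1.008 g/mol = 1.785 mol
F: 33.92 g ÷ 19.00 g/mol = 1.785 mol
O: 42.841 g ÷ 16.00 g/mol = 2.678 mol
Divide by the smallest (1.785 mol H): C 1.000, H 1.000, F 1.000, O 1.500
×2: C 2.00, H 2.00, F 2.00, O 3.00 → C2H2F2O3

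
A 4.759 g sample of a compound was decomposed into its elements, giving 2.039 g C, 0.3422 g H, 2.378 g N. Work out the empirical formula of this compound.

C: 2.039 g ÷ 12.01 g/mol = 0.1698 mol
H: 0.3422 g ÷ 1.008 g/mol = 0.3395 mol
N: 2.378 g ÷ 14.01 g/mol = 0.1697 mol
Smallest is N at 0.1697 mol; normalising gives C 1.000, H 2.000, N 1.000
Ratio ≈ 1:2:1, so the empirical formula is CH2N

CH2N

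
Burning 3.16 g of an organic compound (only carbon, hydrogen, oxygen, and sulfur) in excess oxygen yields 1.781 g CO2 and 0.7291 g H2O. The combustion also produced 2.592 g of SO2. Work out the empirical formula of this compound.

CH2O2S

mol C = 1.781 / 44.01 = 0.04047; mass C = 0.04047 × 12.01 = 0.4860 g
mol H = 2 × (0.7291 / 18.02) = 0.08092; mass H = 0.08092 × 1.008 = 0.08157 g
mol S = 2.592 / 64.07 = 0.04046; mass S = 1.297 g
mass O = 3.16 − (1.865) = 1.295 g → mol O = 0.08094
Smallest is S at 0.04046 mol; normalising gives C 1.000, H 2.000, O 2.001, S 1.000
→ CH2O2S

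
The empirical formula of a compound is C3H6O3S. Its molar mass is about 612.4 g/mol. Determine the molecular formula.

C15H30O15S5

Empirical-formula mass = 122.15 g/mol
n = 612.4 / 122.15 = 5.01 ≈ 5
Molecular formula = (C3H6O3S)5 = C15H30O15S5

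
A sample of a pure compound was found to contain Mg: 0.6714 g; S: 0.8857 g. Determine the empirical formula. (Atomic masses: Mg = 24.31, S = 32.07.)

MgS

n(Mg) = 0.6714/24.31 = 0.02762, n(S) = 0.8857/32.07 = 0.02762
Smallest is S at 0.02762 mol; normalising gives Mg 1.000, S 1.000
≈ 1:1 → MgS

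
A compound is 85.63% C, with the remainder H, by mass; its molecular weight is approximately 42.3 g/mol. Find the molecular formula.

C3H6

Assume 100 g: 85.63 g C, 14.37 g H.
n(C) = 85.63/12.01 = 7.13, n(H) = 14.37/1.008 = 14.26
Divide by the smallest (7.13 mol C): C 1.000, H 1.999
≈ 1:2 → CH2
Empirical-formula mass = 14.03 g/mol
n = 42.3 / 14.03 = 3.02 ≈ 3
Molecular formula = (CH2)×3 = C3H6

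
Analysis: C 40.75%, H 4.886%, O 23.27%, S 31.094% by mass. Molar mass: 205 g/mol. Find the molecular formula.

Assume 100 g: 40.75 g C, 4.886 g H, 23.27 g O, 31.094 g S.
C: 40.75 g ÷ 12.01 g/mol = 3.393 mol
H: 4.886 g ÷ 1.008 g/mol = 4.847 mol
O: 23.27 g ÷ 16.00 g/mol = 1.454 mol
S: 31.094 g ÷ 32.07 g/mol = 0.9696 mol
Ratios (÷ 0.9696): C 3.500, H 4.999, O 1.500, S 1.000
Scaling by 2: C 7.00, H 10.00, O 3.00, S 2.00 → C7H10O3S2
Empirical-formula mass = 206.29 g/mol
n = 205 / 206.29 = 0.99 ≈ 1
Molecular formula = empirical formula = C7H10O3S2

C7H10O3S2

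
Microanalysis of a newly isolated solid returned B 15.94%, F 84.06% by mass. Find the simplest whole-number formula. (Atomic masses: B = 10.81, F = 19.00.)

Assume 100 g: 15.94 g B, 84.06 g F.
n(B) = 15.94/10.81 = 1.475, n(F) = 84.06/19.00 = 4.424
Ratios (÷ 1.475): B 1.000, F 3.000
→ BF3

BF3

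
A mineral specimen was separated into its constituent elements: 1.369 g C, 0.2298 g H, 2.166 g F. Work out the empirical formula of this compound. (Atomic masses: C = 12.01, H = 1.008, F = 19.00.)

n(C) = 1.369/12.01 = 0.114, n(H) = 0.2298/1.008 = 0.228, n(F) = 2.166/19.00 = 0.114
Divide by the smallest (0.114 mol C): C 1.000, H 2.000, F 1.000
Ratio ≈ 1:2:1, so the empirical formula is CH2F

CH2F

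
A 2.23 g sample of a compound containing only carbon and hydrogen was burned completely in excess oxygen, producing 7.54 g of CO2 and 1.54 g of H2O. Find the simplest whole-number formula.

mol C = 7.54 / 44.01 = 0.1713; mass C = 0.1713 × 12.01 = 2.058 g
mol H = 2 × (1.54 / 18.02) = 0.1709; mass H = 0.1709 × 1.008 = 0.1723 g
Divide by the smallest (0.1709 mol H): C 1.002, H 1.000
→ CH

CH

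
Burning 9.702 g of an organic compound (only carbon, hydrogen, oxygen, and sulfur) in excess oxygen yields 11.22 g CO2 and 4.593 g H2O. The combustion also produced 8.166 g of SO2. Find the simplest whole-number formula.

mol C = 11.22 / 44.01 = 0.2549; mass C = 0.2549 × 12.01 = 3.062 g
mol H = 2 × (4.593 / 18.02) = 0.5098; mass H = 0.5098 × 1.008 = 0.5138 g
mol S = 8.166 / 64.07 = 0.1275; mass S = 4.087 g
mass O = 9.702 − (7.663) = 2.039 g → mol O = 0.1274
Smallest is O at 0.1274 mol; normalising gives C 2.001, H 4.000, O 1.000, S 1.000
≈ 2:4:1:1 → C2H4OS

C2H4OS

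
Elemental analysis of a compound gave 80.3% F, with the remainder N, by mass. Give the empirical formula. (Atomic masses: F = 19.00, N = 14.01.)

F3N

Assume 100 g: 80.3 g F, 19.7 g N.
Moles — F: 80.3 / 19.00 = 4.226 mol; N: 19.7 / 14.01 = 1.406 mol
Divide by the smallest (1.406 mol N): F 3.006, N 1.000
Ratio ≈ 3:1, so the empirical formula is F3N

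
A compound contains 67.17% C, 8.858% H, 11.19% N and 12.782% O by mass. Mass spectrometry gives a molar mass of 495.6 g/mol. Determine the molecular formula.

C28H44N4O4

Assume 100 g: 67.17 g C, 8.858 g H, 11.19 g N, 12.782 g O.
n(C) = 67.17/12.01 = 5.593, n(H) = 8.858/1.008 = 8.788, n(N) = 11.19/14.01 = 0.7987, n(O) = 12.782/16.00 = 0.7989
Ratios (÷ 0.7987): C 7.002, H 11.002, N 1.000, O 1.000
→ C7H11NO
Empirical-formula mass = 125.17 g/mol
n = 495.6 / 125.17 = 3.96 ≈ 4
Molecular formula = (C7H11NO)×4 = C28H44N4O4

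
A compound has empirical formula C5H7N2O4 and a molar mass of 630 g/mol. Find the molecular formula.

C20H28N8O16

Empirical-formula mass = 159.13 g/mol
n = 630 / 159.13 = 3.96 ≈ 4
Molecular formula = (C5H7N2O4)4 = C20H28N8O16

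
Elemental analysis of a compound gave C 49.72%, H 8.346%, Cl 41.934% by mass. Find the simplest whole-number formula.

Assume 100 g: 49.72 g C, 8.346 g H, 41.934 g Cl.
Moles — C: 49.72 / 12.01 = 4.14 mol; H: 8.346 / 1.008 = 8.28 mol; Cl: 41.934 / 35.45 = 1.183 mol
Smallest is Cl at 1.183 mol; normalising gives C 3.500, H 7.000, Cl 1.000
Multiply by 2: C 7.00, H 14.00, Cl 2.00 → C7H14Cl2

C7H14Cl2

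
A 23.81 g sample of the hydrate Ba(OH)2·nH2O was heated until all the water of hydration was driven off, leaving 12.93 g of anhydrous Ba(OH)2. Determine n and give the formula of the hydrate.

Mass of water lost = 23.81 − 12.93 = 10.88 g → 10.88 / 18.02 = 0.6038 mol H2O
Molar mass of Ba(OH)2 = 171.35 g/mol → mol Ba(OH)2 = 12.93 / 171.35 = 0.07546
n = 0.6038 / 0.07546 = 8.00 ≈ 8 → Ba(OH)2·8H2O

Ba(OH)2·8H2O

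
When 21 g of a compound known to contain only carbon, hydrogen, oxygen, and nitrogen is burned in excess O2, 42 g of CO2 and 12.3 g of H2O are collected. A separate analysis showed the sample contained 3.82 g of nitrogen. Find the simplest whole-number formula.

mol C = 42 / 44.01 = 0.9543; mass C = 0.9543 × 12.01 = 11.46 g
mol H = 2 × (12.3 / 18.02) = 1.365; mass H = 1.365 × 1.008 = 1.376 g
mol N = 3.82 / 14.01 = 0.2727
mass O = 21 − (16.66) = 4.342 g → mol O = 0.2714
Ratios (÷ 0.2714): C 3.516, H 5.030, N 1.005, O 1.000
Multiply by 2: C 7.03, H 10.06, N 2.01, O 2.00 → C7H10N2O2

C7H10N2O2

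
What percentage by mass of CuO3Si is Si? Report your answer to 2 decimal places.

20.12%

Molar mass = 1(63.55) + 3(16.00) + 1(28.09) = 139.640 g/mol
Mass of Si per mole = 1 × 28.09 = 28.090 g
% Si = 28.090 / 139.640 × 100 = 20.12%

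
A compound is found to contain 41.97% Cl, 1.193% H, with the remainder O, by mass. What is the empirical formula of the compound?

Assume 100 g: 41.97 g Cl, 1.193 g H, 56.837 g O.
Cl: 41.97 g ÷ 35.45 g/mol = 1.184 mol
H: 1.193 g ÷ 1.008 g/mol = 1.184 mol
O: 56.837 g ÷ 16.00 g/mol = 3.552 mol
Ratios (÷ 1.184): Cl 1.000, H 1.000, O 3.001
Ratio ≈ 1:1:3, so the empirical formula is ClHO3

ClHO3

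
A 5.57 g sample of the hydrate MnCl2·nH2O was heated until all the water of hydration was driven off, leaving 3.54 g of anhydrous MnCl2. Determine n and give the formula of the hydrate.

Mass of water lost = 5.57 − 3.54 = 2.03 g → 2.03 / 18.02 = 0.1127 mol H2O
Molar mass of MnCl2 = 125.84 g/mol → mol MnCl2 = 3.54 / 125.84 = 0.02813
n = 0.1127 / 0.02813 = 4.00 ≈ 4 → MnCl2·4H2O

MnCl2·4H2O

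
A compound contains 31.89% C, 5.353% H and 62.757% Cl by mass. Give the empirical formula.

Assume 100 g: 31.89 g C, 5.353 g H, 62.757 g Cl.
Moles — C: 31.89 / 12.01 = 2.655 mol; H: 5.353 / 1.008 = 5.311 mol; Cl: 62.757 / 35.45 = 1.77 mol
Divide by the smallest (1.77 mol Cl): C 1.500, H 3.000, Cl 1.000
Scaling by 2: C 3.00, H 6.00, Cl 2.00 → C3H6Cl2

C3H6Cl2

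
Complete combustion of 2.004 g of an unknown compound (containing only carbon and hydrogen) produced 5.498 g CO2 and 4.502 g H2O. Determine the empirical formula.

mol C = 5.498 / 44.01 = 0.1249; mass C = 0.1249 × 12.01 = 1.500 g
mol H = 2 × (4.502 / 18.02) = 0.4997; mass H = 0.4997 × 1.008 = 0.5037 g
Divide by the smallest (0.1249 mol C): C 1.000, H 4.000
≈ 1:4 → CH4

CH4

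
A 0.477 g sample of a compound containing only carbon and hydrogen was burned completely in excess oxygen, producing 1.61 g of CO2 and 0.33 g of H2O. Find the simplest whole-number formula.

CH

mol C = 1.61 / 44.01 = 0.03658; mass C = 0.03658 × 12.01 = 0.4394 g
mol H = 2 × (0.33 / 18.02) = 0.03663; mass H = 0.03663 × 1.008 = 0.03692 g
Ratios (÷ 0.03658): C 1.000, H 1.001
Ratio ≈ 1:1, so the empirical formula is CH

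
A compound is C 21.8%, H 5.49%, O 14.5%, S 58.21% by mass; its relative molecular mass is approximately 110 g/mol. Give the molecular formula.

Assume 100 g: 21.8 g C, 5.49 g H, 14.5 g O, 58.21 g S.
Moles — C: 21.8 / 12.01 = 1.815 mol; H: 5.49 / 1.008 = 5.446 mol; O: 14.5 / 16.00 = 0.9062 mol; S: 58.21 / 32.07 = 1.815 mol
Divide by the smallest (0.9062 mol O): C 2.003, H 6.010, O 1.000, S 2.003
≈ 2:6:1:2 → C2H6OS2
Empirical-formula mass = 110.21 g/mol
n = 110 / 110.21 = 1.00 ≈ 1
Molecular formula = empirical formula = C2H6OS2

C2H6OS2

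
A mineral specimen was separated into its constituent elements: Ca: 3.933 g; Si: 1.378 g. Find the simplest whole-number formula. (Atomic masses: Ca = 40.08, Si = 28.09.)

n(Ca) = 3.933/40.08 = 0.09813, n(Si) = 1.378/28.09 = 0.04906
Divide by the smallest (0.04906 mol Si): Ca 2.000, Si 1.000
Ratio ≈ 2:1, so the empirical formula is Ca2Si

Ca2Si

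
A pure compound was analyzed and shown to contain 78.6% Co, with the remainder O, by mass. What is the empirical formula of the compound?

Assume 100 g: 78.6 g Co, 21.4 g O.
n(Co) = 78.6/58.93 = 1.334, n(O) = 21.4/16.00 = 1.337
Ratios (÷ 1.334): Co 1.000, O 1.003
→ CoO

CoO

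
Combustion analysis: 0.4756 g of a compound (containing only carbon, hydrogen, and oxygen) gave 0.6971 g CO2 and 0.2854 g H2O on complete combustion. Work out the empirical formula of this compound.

CH2O

mol C = 0.6971 / 44.01 = 0.01584; mass C = 0.01584 × 12.01 = 0.1902 g
mol H = 2 × (0.2854 / 18.02) = 0.03168; mass H = 0.03168 × 1.008 = 0.03193 g
mass O = 0.4756 − (0.2222) = 0.2534 g → mol O = 0.01584
Smallest is C at 0.01584 mol; normalising gives C 1.000, H 2.000, O 1.000
≈ 1:2:1 → CH2O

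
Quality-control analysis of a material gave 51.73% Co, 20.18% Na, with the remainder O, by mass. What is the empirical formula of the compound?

Assume 100 g: 51.73 g Co, 20.18 g Na, 28.09 g O.
Co: 51.73 g ÷ 58.93 g/mol = 0.8778 mol
Na: 20.18 g ÷ 22.99 g/mol = 0.8778 mol
O: 28.09 g ÷ 16.00 g/mol = 1.756 mol
Smallest is Na at 0.8778 mol; normalising gives Co 1.000, Na 1.000, O 2.000
Ratio ≈ 1:1:2, so the empirical formula is CoNaO2

CoNaO2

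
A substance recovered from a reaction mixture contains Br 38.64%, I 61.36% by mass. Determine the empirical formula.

Assume 100 g: 38.64 g Br, 61.36 g I.
Moles — Br: 38.64 / 79.90 = 0.4836 mol; I: 61.36 / 126.90 = 0.4835 mol
Divide by the smallest (0.4835 mol I): Br 1.000, I 1.000
Ratio ≈ 1:1, so the empirical formula is BrI

BrI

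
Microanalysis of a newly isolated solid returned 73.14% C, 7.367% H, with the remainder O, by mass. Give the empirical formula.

Assume 100 g: 73.14 g C, 7.367 g H, 19.493 g O.
Moles — C: 73.14 / 12.01 = 6.09 mol; H: 7.367 / 1.008 = 7.309 mol; O: 19.493 / 16.00 = 1.218 mol
Smallest is O at 1.218 mol; normalising gives C 4.999, H 5.999, O 1.000
≈ 5:6:1 → C5H6O

C5H6O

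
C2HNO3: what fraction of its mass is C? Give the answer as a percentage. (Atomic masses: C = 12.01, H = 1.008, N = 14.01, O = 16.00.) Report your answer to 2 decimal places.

Molar mass = 2(12.01) + 1(1.008) + 1(14.01) + 3(16.00) = 87.038 g/mol
Mass of C per mole = 2 × 12.01 = 24.020 g
% C = 24.020 / 87.038 × 100 = 27.60%

27.60%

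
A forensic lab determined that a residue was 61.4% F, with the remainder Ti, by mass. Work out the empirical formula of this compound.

Assume 100 g: 61.4 g F, 38.6 g Ti.
Moles — F: 61.4 / 19.00 = 3.232 mol; Ti: 38.6 / 47.87 = 0.8064 mol
Divide by the smallest (0.8064 mol Ti): F 4.008, Ti 1.000
≈ 4:1 → F4Ti

F4Ti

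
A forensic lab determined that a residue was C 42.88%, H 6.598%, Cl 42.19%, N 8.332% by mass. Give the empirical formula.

C6H11Cl2N

Assume 100 g: 42.88 g C, 6.598 g H, 42.19 g Cl, 8.332 g N.
C: 42.88 g ÷ 12.01 g/mol = 3.57 mol
H: 6.598 g ÷ 1.008 g/mol = 6.546 mol
Cl: 42.19 g ÷ 35.45 g/mol = 1.19 mol
N: 8.332 g ÷ 14.01 g/mol = 0.5947 mol
Divide by the smallest (0.5947 mol N): C 6.003, H 11.006, Cl 2.001, N 1.000
Ratio ≈ 6:11:2:1, so the empirical formula is C6H11Cl2N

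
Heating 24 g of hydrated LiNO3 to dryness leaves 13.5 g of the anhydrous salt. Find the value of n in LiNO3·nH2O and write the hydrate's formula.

Mass of water lost = 24 − 13.5 = 10.5 g → 10.5 / 18.02 = 0.5827 mol H2O
Molar mass of LiNO3 = 68.95 g/mol → mol LiNO3 = 13.5 / 68.95 = 0.1958
n = 0.5827 / 0.1958 = 2.98 ≈ 3 → LiNO3·3H2O

LiNO3·3H2O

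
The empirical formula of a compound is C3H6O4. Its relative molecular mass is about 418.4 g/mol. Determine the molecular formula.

C12H24O16

Empirical-formula mass = 106.08 g/mol
n = 418.4 / 106.08 = 3.94 ≈ 4
Molecular formula = (C3H6O4)4 = C12H24O16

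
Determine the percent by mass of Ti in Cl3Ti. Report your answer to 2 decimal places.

31.04%

Molar mass = 3(35.45) + 1(47.87) = 154.220 g/mol
Mass of Ti per mole = 1 × 47.87 = 47.870 g
% Ti = 47.870 / 154.220 × 100 = 31.04%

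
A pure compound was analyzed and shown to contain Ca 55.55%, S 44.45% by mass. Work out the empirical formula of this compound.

Assume 100 g: 55.55 g Ca, 44.45 g S.
Ca: 55.55 g ÷ 40.08 g/mol = 1.386 mol
S: 44.45 g ÷ 32.07 g/mol = 1.386 mol
Ratios (÷ 1.386): Ca 1.000, S 1.000
→ CaS

CaS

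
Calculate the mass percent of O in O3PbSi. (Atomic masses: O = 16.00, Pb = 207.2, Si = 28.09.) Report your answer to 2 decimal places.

16.94%

Molar mass = 3(16.00) + 1(207.2) + 1(28.09) = 283.290 g/mol
Mass of O per mole = 3 × 16.00 = 48.000 g
% O = 48.000 / 283.290 × 100 = 16.94%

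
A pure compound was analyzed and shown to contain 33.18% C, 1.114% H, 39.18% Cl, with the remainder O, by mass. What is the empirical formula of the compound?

Assume 100 g: 33.18 g C, 1.114 g H, 39.18 g Cl, 26.526 g O.
Moles — C: 33.18 / 12.01 = 2.763 mol; H: 1.114 / 1.008 = 1.105 mol; Cl: 39.18 / 35.45 = 1.105 mol; O: 26.526 / 16.00 = 1.658 mol
Ratios (÷ 1.105): C 2.500, H 1.000, Cl 1.000, O 1.500
Multiply by 2: C 5.00, H 2.00, Cl 2.00, O 3.00 → C5H2Cl2O3

C5H2Cl2O3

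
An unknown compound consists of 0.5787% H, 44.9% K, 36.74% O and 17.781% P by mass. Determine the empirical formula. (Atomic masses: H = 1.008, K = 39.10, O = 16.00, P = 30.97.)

HK2O4P

Assume 100 g: 0.5787 g H, 44.9 g K, 36.74 g O, 17.781 g P.
n(H) = 0.5787/1.008 = 0.5741, n(K) = 44.9/39.10 = 1.148, n(O) = 36.74/16.00 = 2.296, n(P) = 17.781/30.97 = 0.5741
Smallest is H at 0.5741 mol; normalising gives H 1.000, K 2.000, O 4.000, P 1.000
≈ 1:2:4:1 → HK2O4P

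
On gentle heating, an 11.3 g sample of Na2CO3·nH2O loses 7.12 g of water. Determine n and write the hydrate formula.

Mass of anhydrous Na2CO3 = 11.3 − 7.12 = 4.18 g
mol H2O = 7.12 / 18.02 = 0.3951
Molar mass of Na2CO3 = 105.99 g/mol → mol Na2CO3 = 4.18 / 105.99 = 0.03944
n = 0.3951 / 0.03944 = 10.02 ≈ 10 → Na2CO3·10H2O

Na2CO3·10H2O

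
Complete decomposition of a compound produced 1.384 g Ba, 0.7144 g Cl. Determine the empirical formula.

Moles — Ba: 1.384 / 137.33 = 0.01008 mol; Cl: 0.7144 / 35.45 = 0.02015 mol
Smallest is Ba at 0.01008 mol; normalising gives Ba 1.000, Cl 2.000
≈ 1:2 → BaCl2

BaCl2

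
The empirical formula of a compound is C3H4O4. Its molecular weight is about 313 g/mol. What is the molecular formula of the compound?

Empirical-formula mass = 104.06 g/mol
n = 313 / 104.06 = 3.01 ≈ 3
Molecular formula = (C3H4O4)3 = C9H12O12

C9H12O12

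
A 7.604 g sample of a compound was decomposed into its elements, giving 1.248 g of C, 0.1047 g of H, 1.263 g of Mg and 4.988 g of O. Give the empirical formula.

C2H2MgO6

n(C) = 1.248/12.01 = 0.1039, n(H) = 0.1047/1.008 = 0.1039, n(Mg) = 1.263/24.31 = 0.05195, n(O) = 4.988/16.00 = 0.3118
Smallest is Mg at 0.05195 mol; normalising gives C 2.000, H 1.999, Mg 1.000, O 6.001
→ C2H2MgO6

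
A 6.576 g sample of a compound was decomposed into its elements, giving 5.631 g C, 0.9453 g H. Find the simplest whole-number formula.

CH2

C: 5.631 g ÷ 12.01 g/mol = 0.4689 mol
H: 0.9453 g ÷ 1.008 g/mol = 0.9378 mol
Smallest is C at 0.4689 mol; normalising gives C 1.000, H 2.000
≈ 1:2 → CH2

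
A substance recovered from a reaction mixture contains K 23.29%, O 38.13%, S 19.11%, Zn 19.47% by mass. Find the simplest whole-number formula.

K2O8S2Zn

Assume 100 g: 23.29 g K, 38.13 g O, 19.11 g S, 19.47 g Zn.
Moles — K: 23.29 / 39.10 = 0.5957 mol; O: 38.13 / 16.00 = 2.383 mol; S: 19.11 / 32.07 = 0.5959 mol; Zn: 19.47 / 65.38 = 0.2978 mol
Smallest is Zn at 0.2978 mol; normalising gives K 2.000, O 8.003, S 2.001, Zn 1.000
→ K2O8S2Zn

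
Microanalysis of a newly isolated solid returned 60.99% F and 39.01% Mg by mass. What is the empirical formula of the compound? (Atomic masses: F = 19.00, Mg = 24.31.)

F2Mg

Assume 100 g: 60.99 g F, 39.01 g Mg.
Moles — F: 60.99 / 19.00 = 3.21 mol; Mg: 39.01 / 24.31 = 1.605 mol
Smallest is Mg at 1.605 mol; normalising gives F 2.000, Mg 1.000
Ratio ≈ 2:1, so the empirical formula is F2Mg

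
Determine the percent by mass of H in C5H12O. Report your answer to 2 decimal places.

13.72%

Molar mass = 5(12.01) + 12(1.008) + 1(16.00) = 88.146 g/mol
Mass of H per mole = 12 × 1.008 = 12.096 g
% H = 12.096 / 88.146 × 100 = 13.72%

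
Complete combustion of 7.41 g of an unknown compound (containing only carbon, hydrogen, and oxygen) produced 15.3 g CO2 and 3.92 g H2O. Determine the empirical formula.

C4H5O2

mol C = 15.3 / 44.01 = 0.3476; mass C = 0.3476 × 12.01 = 4.175 g
mol H = 2 × (3.92 / 18.02) = 0.4351; mass H = 0.4351 × 1.008 = 0.4386 g
mass O = 7.41 − (4.614) = 2.796 g → mol O = 0.1748
Ratios (÷ 0.1748): C 1.989, H 2.490, O 1.000
Multiply by 2: C 3.98, H 4.98, O 2.00 → C4H5O2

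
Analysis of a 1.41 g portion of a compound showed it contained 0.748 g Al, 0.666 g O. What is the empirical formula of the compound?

n(Al) = 0.748/26.98 = 0.02772, n(O) = 0.666/16.00 = 0.04163
Smallest is Al at 0.02772 mol; normalising gives Al 1.000, O 1.501
Multiply by 2: Al 2.00, O 3.00 → Al2O3

Al2O3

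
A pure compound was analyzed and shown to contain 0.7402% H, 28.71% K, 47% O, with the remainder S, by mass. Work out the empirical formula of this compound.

HKO4S

Assume 100 g: 0.7402 g H, 28.71 g K, 47 g O, 23.55 g S.
n(H) = 0.7402/1.008 = 0.7343, n(K) = 28.71/39.10 = 0.7343, n(O) = 47/16.00 = 2.938, n(S) = 23.55/32.07 = 0.7343
Smallest is K at 0.7343 mol; normalising gives H 1.000, K 1.000, O 4.001, S 1.000
Ratio ≈ 1:1:4:1, so the empirical formula is HKO4S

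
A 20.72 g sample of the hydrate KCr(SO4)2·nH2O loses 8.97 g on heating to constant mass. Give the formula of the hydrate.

Mass of anhydrous KCr(SO4)2 = 20.72 − 8.97 = 11.75 g
mol H2O = 8.97 / 18.02 = 0.4978
Molar mass of KCr(SO4)2 = 283.24 g/mol → mol KCr(SO4)2 = 11.75 / 283.24 = 0.04148
n = 0.4978 / 0.04148 = 12.00 ≈ 12 → KCr(SO4)2·12H2O

KCr(SO4)2·12H2O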